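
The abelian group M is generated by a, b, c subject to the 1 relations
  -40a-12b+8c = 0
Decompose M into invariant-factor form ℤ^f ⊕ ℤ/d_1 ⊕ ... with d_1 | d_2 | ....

rank_ℚ(R)=1; free=3−1=2
SNF(R) diag = [4] → torsion [4]

Answer: M ≅ ℤ^2 ⊕ ℤ/4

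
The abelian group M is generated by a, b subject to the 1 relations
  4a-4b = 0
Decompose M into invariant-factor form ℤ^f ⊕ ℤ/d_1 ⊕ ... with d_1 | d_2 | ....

rank_ℚ(R)=1; free=2−1=1
SNF(R) diag = [4] → torsion [4]

Answer: M ≅ ℤ^1 ⊕ ℤ/4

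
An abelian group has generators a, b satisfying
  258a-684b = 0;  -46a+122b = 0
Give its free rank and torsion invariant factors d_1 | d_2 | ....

Answer: M ≅ ℤ/2 ⊕ ℤ/6

Derivation:
rank_ℚ(R)=2; free=2−2=0
SNF(R) diag = [2, 6] → torsion [2, 6]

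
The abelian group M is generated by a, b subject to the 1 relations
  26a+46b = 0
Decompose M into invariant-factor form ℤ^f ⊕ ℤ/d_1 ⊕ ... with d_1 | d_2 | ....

rank_ℚ(R)=1; free=2−1=1
SNF(R) diag = [2] → torsion [2]

Answer: M ≅ ℤ^1 ⊕ ℤ/2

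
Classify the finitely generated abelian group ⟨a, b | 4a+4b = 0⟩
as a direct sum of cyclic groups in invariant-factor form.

Answer: M ≅ ℤ^1 ⊕ ℤ/4

Derivation:
rank_ℚ(R)=1; free=2−1=1
SNF(R) diag = [4] → torsion [4]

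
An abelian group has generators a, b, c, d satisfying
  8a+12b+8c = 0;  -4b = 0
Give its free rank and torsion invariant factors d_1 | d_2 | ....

Answer: M ≅ ℤ^2 ⊕ ℤ/4 ⊕ ℤ/8

Derivation:
rank_ℚ(R)=2; free=4−2=2
SNF(R) diag = [4, 8] → torsion [4, 8]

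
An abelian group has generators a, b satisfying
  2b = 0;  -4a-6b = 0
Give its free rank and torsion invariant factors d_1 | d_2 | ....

rank_ℚ(R)=2; free=2−2=0
SNF(R) diag = [2, 4] → torsion [2, 4]

Answer: M ≅ ℤ/2 ⊕ ℤ/4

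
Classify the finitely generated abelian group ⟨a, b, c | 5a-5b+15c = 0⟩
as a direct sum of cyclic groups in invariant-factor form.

rank_ℚ(R)=1; free=3−1=2
SNF(R) diag = [5] → torsion [5]

Answer: M ≅ ℤ^2 ⊕ ℤ/5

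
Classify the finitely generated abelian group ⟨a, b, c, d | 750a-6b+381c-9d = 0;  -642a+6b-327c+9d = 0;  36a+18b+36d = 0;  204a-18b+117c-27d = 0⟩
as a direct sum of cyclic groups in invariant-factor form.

Answer: M ≅ ℤ/3 ⊕ ℤ/6 ⊕ ℤ/18 ⊕ ℤ/54

Derivation:
rank_ℚ(R)=4; free=4−4=0
SNF(R) diag = [3, 6, 18, 54] → torsion [3, 6, 18, 54]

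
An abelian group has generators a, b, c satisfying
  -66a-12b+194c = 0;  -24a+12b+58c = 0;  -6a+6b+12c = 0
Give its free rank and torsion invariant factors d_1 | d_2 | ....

Answer: M ≅ ℤ/2 ⊕ ℤ/6 ⊕ ℤ/18

Derivation:
rank_ℚ(R)=3; free=3−3=0
SNF(R) diag = [2, 6, 18] → torsion [2, 6, 18]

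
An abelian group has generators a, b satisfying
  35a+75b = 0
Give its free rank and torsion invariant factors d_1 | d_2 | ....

rank_ℚ(R)=1; free=2−1=1
SNF(R) diag = [5] → torsion [5]

Answer: M ≅ ℤ^1 ⊕ ℤ/5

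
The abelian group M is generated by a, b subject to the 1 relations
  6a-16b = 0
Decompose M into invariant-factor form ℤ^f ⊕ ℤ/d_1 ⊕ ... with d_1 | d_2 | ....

rank_ℚ(R)=1; free=2−1=1
SNF(R) diag = [2] → torsion [2]

Answer: M ≅ ℤ^1 ⊕ ℤ/2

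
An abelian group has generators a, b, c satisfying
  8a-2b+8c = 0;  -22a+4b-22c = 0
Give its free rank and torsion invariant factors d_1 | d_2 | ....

rank_ℚ(R)=2; free=3−2=1
SNF(R) diag = [2, 6] → torsion [2, 6]

Answer: M ≅ ℤ^1 ⊕ ℤ/2 ⊕ ℤ/6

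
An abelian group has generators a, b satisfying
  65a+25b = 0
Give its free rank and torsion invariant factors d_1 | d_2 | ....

Answer: M ≅ ℤ^1 ⊕ ℤ/5

Derivation:
rank_ℚ(R)=1; free=2−1=1
SNF(R) diag = [5] → torsion [5]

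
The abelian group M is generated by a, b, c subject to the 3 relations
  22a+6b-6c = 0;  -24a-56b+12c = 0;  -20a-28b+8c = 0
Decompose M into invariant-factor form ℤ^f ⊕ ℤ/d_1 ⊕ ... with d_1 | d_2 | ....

rank_ℚ(R)=3; free=3−3=0
SNF(R) diag = [2, 4, 8] → torsion [2, 4, 8]

Answer: M ≅ ℤ/2 ⊕ ℤ/4 ⊕ ℤ/8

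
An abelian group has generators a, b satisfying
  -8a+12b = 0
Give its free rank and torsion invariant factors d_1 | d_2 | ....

rank_ℚ(R)=1; free=2−1=1
SNF(R) diag = [4] → torsion [4]

Answer: M ≅ ℤ^1 ⊕ ℤ/4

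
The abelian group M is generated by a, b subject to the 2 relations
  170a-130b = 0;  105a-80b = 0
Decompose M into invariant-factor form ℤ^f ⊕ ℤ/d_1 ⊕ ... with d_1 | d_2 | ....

Answer: M ≅ ℤ/5 ⊕ ℤ/10

Derivation:
rank_ℚ(R)=2; free=2−2=0
SNF(R) diag = [5, 10] → torsion [5, 10]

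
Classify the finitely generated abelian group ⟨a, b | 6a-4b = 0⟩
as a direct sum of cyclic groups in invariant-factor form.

Answer: M ≅ ℤ^1 ⊕ ℤ/2

Derivation:
rank_ℚ(R)=1; free=2−1=1
SNF(R) diag = [2] → torsion [2]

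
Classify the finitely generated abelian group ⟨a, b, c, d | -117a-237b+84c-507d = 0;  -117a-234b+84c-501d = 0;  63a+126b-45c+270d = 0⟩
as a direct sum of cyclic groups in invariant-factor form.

Answer: M ≅ ℤ^1 ⊕ ℤ/3 ⊕ ℤ/3 ⊕ ℤ/9

Derivation:
rank_ℚ(R)=3; free=4−3=1
SNF(R) diag = [3, 3, 9] → torsion [3, 3, 9]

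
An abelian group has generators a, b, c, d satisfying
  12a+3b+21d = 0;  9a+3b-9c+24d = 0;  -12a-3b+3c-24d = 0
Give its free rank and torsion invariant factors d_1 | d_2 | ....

rank_ℚ(R)=3; free=4−3=1
SNF(R) diag = [3, 3, 3] → torsion [3, 3, 3]

Answer: M ≅ ℤ^1 ⊕ ℤ/3 ⊕ ℤ/3 ⊕ ℤ/3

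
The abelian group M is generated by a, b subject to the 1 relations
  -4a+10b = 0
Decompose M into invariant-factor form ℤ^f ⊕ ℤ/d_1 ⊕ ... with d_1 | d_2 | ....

Answer: M ≅ ℤ^1 ⊕ ℤ/2

Derivation:
rank_ℚ(R)=1; free=2−1=1
SNF(R) diag = [2] → torsion [2]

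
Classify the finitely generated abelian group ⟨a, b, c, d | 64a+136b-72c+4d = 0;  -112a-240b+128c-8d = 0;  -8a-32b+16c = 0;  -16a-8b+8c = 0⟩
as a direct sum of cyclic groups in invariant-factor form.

Answer: M ≅ ℤ/4 ⊕ ℤ/8 ⊕ ℤ/8 ⊕ ℤ/16

Derivation:
rank_ℚ(R)=4; free=4−4=0
SNF(R) diag = [4, 8, 8, 16] → torsion [4, 8, 8, 16]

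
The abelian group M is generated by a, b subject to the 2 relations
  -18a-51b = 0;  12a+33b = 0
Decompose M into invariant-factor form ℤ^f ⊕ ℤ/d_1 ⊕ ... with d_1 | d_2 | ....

Answer: M ≅ ℤ/3 ⊕ ℤ/6

Derivation:
rank_ℚ(R)=2; free=2−2=0
SNF(R) diag = [3, 6] → torsion [3, 6]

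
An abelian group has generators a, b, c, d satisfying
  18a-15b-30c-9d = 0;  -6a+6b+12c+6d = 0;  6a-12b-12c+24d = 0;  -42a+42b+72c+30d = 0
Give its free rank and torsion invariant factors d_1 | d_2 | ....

rank_ℚ(R)=4; free=4−4=0
SNF(R) diag = [3, 6, 12, 36] → torsion [3, 6, 12, 36]

Answer: M ≅ ℤ/3 ⊕ ℤ/6 ⊕ ℤ/12 ⊕ ℤ/36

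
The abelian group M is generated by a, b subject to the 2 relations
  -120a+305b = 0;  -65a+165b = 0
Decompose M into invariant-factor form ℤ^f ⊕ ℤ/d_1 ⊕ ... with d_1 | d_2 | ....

rank_ℚ(R)=2; free=2−2=0
SNF(R) diag = [5, 5] → torsion [5, 5]

Answer: M ≅ ℤ/5 ⊕ ℤ/5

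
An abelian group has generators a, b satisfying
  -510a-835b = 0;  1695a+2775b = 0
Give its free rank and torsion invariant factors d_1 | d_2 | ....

rank_ℚ(R)=2; free=2−2=0
SNF(R) diag = [5, 15] → torsion [5, 15]

Answer: M ≅ ℤ/5 ⊕ ℤ/15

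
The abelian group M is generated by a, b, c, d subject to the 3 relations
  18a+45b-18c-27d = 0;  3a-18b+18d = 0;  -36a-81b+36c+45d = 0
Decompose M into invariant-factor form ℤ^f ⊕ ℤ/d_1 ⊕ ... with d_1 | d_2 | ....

rank_ℚ(R)=3; free=4−3=1
SNF(R) diag = [3, 9, 18] → torsion [3, 9, 18]

Answer: M ≅ ℤ^1 ⊕ ℤ/3 ⊕ ℤ/9 ⊕ ℤ/18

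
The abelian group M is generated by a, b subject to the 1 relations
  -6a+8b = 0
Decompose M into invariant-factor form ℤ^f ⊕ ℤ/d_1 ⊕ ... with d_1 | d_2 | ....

Answer: M ≅ ℤ^1 ⊕ ℤ/2

Derivation:
rank_ℚ(R)=1; free=2−1=1
SNF(R) diag = [2] → torsion [2]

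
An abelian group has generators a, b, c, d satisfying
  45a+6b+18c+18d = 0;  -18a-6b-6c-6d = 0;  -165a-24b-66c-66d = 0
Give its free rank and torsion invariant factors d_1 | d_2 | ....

Answer: M ≅ ℤ^1 ⊕ ℤ/3 ⊕ ℤ/6 ⊕ ℤ/6

Derivation:
rank_ℚ(R)=3; free=4−3=1
SNF(R) diag = [3, 6, 6] → torsion [3, 6, 6]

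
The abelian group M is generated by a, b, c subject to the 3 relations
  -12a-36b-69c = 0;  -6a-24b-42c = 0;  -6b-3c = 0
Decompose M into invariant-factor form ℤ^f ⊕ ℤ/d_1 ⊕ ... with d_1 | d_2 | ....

Answer: M ≅ ℤ/3 ⊕ ℤ/6 ⊕ ℤ/18

Derivation:
rank_ℚ(R)=3; free=3−3=0
SNF(R) diag = [3, 6, 18] → torsion [3, 6, 18]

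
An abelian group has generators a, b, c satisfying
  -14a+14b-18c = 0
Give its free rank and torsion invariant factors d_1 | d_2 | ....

Answer: M ≅ ℤ^2 ⊕ ℤ/2

Derivation:
rank_ℚ(R)=1; free=3−1=2
SNF(R) diag = [2] → torsion [2]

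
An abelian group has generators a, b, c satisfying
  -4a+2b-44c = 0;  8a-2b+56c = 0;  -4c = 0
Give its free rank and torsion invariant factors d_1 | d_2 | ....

Answer: M ≅ ℤ/2 ⊕ ℤ/4 ⊕ ℤ/4

Derivation:
rank_ℚ(R)=3; free=3−3=0
SNF(R) diag = [2, 4, 4] → torsion [2, 4, 4]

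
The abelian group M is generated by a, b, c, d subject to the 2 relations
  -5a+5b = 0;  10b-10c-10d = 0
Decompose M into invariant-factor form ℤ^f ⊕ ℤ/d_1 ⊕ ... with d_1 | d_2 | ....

Answer: M ≅ ℤ^2 ⊕ ℤ/5 ⊕ ℤ/10

Derivation:
rank_ℚ(R)=2; free=4−2=2
SNF(R) diag = [5, 10] → torsion [5, 10]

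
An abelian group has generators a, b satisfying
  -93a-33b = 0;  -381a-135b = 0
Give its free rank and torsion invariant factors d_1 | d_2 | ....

Answer: M ≅ ℤ/3 ⊕ ℤ/6

Derivation:
rank_ℚ(R)=2; free=2−2=0
SNF(R) diag = [3, 6] → torsion [3, 6]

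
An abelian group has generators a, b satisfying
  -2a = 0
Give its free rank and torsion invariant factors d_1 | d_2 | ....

rank_ℚ(R)=1; free=2−1=1
SNF(R) diag = [2] → torsion [2]

Answer: M ≅ ℤ^1 ⊕ ℤ/2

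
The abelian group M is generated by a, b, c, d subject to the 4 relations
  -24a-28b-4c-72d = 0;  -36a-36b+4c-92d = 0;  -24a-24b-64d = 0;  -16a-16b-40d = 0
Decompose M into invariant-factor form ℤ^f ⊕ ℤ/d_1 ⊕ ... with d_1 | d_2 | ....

rank_ℚ(R)=4; free=4−4=0
SNF(R) diag = [4, 4, 8, 8] → torsion [4, 4, 8, 8]

Answer: M ≅ ℤ/4 ⊕ ℤ/4 ⊕ ℤ/8 ⊕ ℤ/8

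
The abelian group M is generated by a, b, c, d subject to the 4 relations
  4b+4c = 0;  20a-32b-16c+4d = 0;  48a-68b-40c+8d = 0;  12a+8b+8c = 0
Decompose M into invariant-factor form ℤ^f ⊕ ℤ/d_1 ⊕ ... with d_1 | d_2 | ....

Answer: M ≅ ℤ/4 ⊕ ℤ/4 ⊕ ℤ/4 ⊕ ℤ/12

Derivation:
rank_ℚ(R)=4; free=4−4=0
SNF(R) diag = [4, 4, 4, 12] → torsion [4, 4, 4, 12]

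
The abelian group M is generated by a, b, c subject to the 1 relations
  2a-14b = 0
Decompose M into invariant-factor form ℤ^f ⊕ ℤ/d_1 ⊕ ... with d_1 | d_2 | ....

rank_ℚ(R)=1; free=3−1=2
SNF(R) diag = [2] → torsion [2]

Answer: M ≅ ℤ^2 ⊕ ℤ/2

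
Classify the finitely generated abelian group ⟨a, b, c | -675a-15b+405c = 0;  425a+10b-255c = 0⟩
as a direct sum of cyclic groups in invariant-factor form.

Answer: M ≅ ℤ^1 ⊕ ℤ/5 ⊕ ℤ/15

Derivation:
rank_ℚ(R)=2; free=3−2=1
SNF(R) diag = [5, 15] → torsion [5, 15]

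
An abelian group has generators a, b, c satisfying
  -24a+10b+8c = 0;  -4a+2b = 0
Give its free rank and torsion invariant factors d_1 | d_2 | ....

Answer: M ≅ ℤ^1 ⊕ ℤ/2 ⊕ ℤ/4

Derivation:
rank_ℚ(R)=2; free=3−2=1
SNF(R) diag = [2, 4] → torsion [2, 4]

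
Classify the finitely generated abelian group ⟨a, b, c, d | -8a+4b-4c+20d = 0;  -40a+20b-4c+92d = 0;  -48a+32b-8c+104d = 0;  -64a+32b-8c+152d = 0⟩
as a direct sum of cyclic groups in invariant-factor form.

Answer: M ≅ ℤ/4 ⊕ ℤ/8 ⊕ ℤ/8 ⊕ ℤ/16

Derivation:
rank_ℚ(R)=4; free=4−4=0
SNF(R) diag = [4, 8, 8, 16] → torsion [4, 8, 8, 16]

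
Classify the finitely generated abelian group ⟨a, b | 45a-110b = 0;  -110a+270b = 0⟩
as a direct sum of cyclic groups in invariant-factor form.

Answer: M ≅ ℤ/5 ⊕ ℤ/10

Derivation:
rank_ℚ(R)=2; free=2−2=0
SNF(R) diag = [5, 10] → torsion [5, 10]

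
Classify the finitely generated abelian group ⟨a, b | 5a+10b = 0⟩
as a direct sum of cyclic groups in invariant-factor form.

rank_ℚ(R)=1; free=2−1=1
SNF(R) diag = [5] → torsion [5]

Answer: M ≅ ℤ^1 ⊕ ℤ/5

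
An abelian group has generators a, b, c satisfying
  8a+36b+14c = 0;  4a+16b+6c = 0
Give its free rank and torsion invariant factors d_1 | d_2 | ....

Answer: M ≅ ℤ^1 ⊕ ℤ/2 ⊕ ℤ/4

Derivation:
rank_ℚ(R)=2; free=3−2=1
SNF(R) diag = [2, 4] → torsion [2, 4]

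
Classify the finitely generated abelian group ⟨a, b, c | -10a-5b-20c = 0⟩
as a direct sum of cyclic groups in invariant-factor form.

Answer: M ≅ ℤ^2 ⊕ ℤ/5

Derivation:
rank_ℚ(R)=1; free=3−1=2
SNF(R) diag = [5] → torsion [5]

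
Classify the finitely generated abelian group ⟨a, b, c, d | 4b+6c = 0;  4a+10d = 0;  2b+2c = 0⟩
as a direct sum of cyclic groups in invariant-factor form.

Answer: M ≅ ℤ^1 ⊕ ℤ/2 ⊕ ℤ/2 ⊕ ℤ/2

Derivation:
rank_ℚ(R)=3; free=4−3=1
SNF(R) diag = [2, 2, 2] → torsion [2, 2, 2]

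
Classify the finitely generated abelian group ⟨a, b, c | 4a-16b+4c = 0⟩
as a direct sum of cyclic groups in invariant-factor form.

rank_ℚ(R)=1; free=3−1=2
SNF(R) diag = [4] → torsion [4]

Answer: M ≅ ℤ^2 ⊕ ℤ/4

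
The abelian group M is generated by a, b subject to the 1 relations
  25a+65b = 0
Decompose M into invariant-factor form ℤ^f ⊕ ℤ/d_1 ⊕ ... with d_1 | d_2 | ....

Answer: M ≅ ℤ^1 ⊕ ℤ/5

Derivation:
rank_ℚ(R)=1; free=2−1=1
SNF(R) diag = [5] → torsion [5]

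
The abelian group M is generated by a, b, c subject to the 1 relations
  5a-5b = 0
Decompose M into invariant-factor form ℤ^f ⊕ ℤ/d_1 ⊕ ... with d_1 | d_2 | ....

Answer: M ≅ ℤ^2 ⊕ ℤ/5

Derivation:
rank_ℚ(R)=1; free=3−1=2
SNF(R) diag = [5] → torsion [5]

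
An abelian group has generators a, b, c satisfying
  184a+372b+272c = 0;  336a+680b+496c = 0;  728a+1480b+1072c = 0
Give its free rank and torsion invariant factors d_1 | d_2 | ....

rank_ℚ(R)=3; free=3−3=0
SNF(R) diag = [4, 8, 16] → torsion [4, 8, 16]

Answer: M ≅ ℤ/4 ⊕ ℤ/8 ⊕ ℤ/16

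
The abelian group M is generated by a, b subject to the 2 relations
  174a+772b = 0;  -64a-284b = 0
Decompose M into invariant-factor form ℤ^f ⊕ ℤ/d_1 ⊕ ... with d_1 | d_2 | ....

Answer: M ≅ ℤ/2 ⊕ ℤ/4

Derivation:
rank_ℚ(R)=2; free=2−2=0
SNF(R) diag = [2, 4] → torsion [2, 4]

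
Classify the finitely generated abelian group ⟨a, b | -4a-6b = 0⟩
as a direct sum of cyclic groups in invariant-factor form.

Answer: M ≅ ℤ^1 ⊕ ℤ/2

Derivation:
rank_ℚ(R)=1; free=2−1=1
SNF(R) diag = [2] → torsion [2]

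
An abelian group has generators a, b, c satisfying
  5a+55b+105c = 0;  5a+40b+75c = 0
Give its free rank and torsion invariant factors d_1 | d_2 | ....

Answer: M ≅ ℤ^1 ⊕ ℤ/5 ⊕ ℤ/15

Derivation:
rank_ℚ(R)=2; free=3−2=1
SNF(R) diag = [5, 15] → torsion [5, 15]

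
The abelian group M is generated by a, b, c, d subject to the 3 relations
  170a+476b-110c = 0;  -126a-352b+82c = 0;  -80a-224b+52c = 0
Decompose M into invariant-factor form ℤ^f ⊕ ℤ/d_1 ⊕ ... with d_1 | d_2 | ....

Answer: M ≅ ℤ^1 ⊕ ℤ/2 ⊕ ℤ/4 ⊕ ℤ/4

Derivation:
rank_ℚ(R)=3; free=4−3=1
SNF(R) diag = [2, 4, 4] → torsion [2, 4, 4]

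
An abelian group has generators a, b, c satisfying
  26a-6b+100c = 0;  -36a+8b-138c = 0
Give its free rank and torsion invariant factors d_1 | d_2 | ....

rank_ℚ(R)=2; free=3−2=1
SNF(R) diag = [2, 2] → torsion [2, 2]

Answer: M ≅ ℤ^1 ⊕ ℤ/2 ⊕ ℤ/2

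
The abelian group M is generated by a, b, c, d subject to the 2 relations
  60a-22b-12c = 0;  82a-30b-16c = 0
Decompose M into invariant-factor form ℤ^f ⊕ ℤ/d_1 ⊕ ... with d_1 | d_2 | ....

rank_ℚ(R)=2; free=4−2=2
SNF(R) diag = [2, 2] → torsion [2, 2]

Answer: M ≅ ℤ^2 ⊕ ℤ/2 ⊕ ℤ/2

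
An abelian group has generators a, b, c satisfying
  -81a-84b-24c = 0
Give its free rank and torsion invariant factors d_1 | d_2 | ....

rank_ℚ(R)=1; free=3−1=2
SNF(R) diag = [3] → torsion [3]

Answer: M ≅ ℤ^2 ⊕ ℤ/3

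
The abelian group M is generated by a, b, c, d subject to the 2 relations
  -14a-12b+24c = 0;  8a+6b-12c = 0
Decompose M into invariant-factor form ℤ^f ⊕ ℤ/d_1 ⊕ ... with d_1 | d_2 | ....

rank_ℚ(R)=2; free=4−2=2
SNF(R) diag = [2, 6] → torsion [2, 6]

Answer: M ≅ ℤ^2 ⊕ ℤ/2 ⊕ ℤ/6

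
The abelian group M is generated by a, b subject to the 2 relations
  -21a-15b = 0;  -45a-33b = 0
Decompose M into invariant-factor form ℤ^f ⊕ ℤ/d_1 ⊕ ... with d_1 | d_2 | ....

rank_ℚ(R)=2; free=2−2=0
SNF(R) diag = [3, 6] → torsion [3, 6]

Answer: M ≅ ℤ/3 ⊕ ℤ/6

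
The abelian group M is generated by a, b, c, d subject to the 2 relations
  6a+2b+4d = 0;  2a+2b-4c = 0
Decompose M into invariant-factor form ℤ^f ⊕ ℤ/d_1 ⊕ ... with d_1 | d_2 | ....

Answer: M ≅ ℤ^2 ⊕ ℤ/2 ⊕ ℤ/4

Derivation:
rank_ℚ(R)=2; free=4−2=2
SNF(R) diag = [2, 4] → torsion [2, 4]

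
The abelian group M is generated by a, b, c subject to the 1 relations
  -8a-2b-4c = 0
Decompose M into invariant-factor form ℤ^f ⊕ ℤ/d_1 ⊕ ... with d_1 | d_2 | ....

Answer: M ≅ ℤ^2 ⊕ ℤ/2

Derivation:
rank_ℚ(R)=1; free=3−1=2
SNF(R) diag = [2] → torsion [2]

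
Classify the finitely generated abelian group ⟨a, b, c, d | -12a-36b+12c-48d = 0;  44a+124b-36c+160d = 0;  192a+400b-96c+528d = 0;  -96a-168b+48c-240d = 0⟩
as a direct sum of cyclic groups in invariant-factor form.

rank_ℚ(R)=4; free=4−4=0
SNF(R) diag = [4, 8, 24, 48] → torsion [4, 8, 24, 48]

Answer: M ≅ ℤ/4 ⊕ ℤ/8 ⊕ ℤ/24 ⊕ ℤ/48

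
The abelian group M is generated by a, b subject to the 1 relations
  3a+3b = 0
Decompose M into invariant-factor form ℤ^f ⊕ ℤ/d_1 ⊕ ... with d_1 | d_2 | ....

rank_ℚ(R)=1; free=2−1=1
SNF(R) diag = [3] → torsion [3]

Answer: M ≅ ℤ^1 ⊕ ℤ/3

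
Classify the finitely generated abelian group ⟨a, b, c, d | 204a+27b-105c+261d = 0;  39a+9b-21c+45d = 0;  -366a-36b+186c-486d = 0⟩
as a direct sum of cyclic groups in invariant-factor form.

rank_ℚ(R)=3; free=4−3=1
SNF(R) diag = [3, 9, 18] → torsion [3, 9, 18]

Answer: M ≅ ℤ^1 ⊕ ℤ/3 ⊕ ℤ/9 ⊕ ℤ/18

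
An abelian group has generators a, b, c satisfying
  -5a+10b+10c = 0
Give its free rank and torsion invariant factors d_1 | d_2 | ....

rank_ℚ(R)=1; free=3−1=2
SNF(R) diag = [5] → torsion [5]

Answer: M ≅ ℤ^2 ⊕ ℤ/5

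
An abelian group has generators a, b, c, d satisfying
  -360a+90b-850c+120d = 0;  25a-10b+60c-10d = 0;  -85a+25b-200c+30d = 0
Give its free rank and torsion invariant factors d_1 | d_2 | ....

Answer: M ≅ ℤ^1 ⊕ ℤ/5 ⊕ ℤ/5 ⊕ ℤ/10

Derivation:
rank_ℚ(R)=3; free=4−3=1
SNF(R) diag = [5, 5, 10] → torsion [5, 5, 10]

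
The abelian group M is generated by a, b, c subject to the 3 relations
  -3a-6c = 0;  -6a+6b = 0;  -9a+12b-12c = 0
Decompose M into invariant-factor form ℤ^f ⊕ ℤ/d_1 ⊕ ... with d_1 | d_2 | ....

rank_ℚ(R)=3; free=3−3=0
SNF(R) diag = [3, 6, 18] → torsion [3, 6, 18]

Answer: M ≅ ℤ/3 ⊕ ℤ/6 ⊕ ℤ/18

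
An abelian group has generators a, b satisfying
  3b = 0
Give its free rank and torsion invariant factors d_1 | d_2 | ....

Answer: M ≅ ℤ^1 ⊕ ℤ/3

Derivation:
rank_ℚ(R)=1; free=2−1=1
SNF(R) diag = [3] → torsion [3]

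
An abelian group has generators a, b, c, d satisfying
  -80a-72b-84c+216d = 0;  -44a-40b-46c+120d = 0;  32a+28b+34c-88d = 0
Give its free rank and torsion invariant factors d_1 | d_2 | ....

Answer: M ≅ ℤ^1 ⊕ ℤ/2 ⊕ ℤ/4 ⊕ ℤ/8

Derivation:
rank_ℚ(R)=3; free=4−3=1
SNF(R) diag = [2, 4, 8] → torsion [2, 4, 8]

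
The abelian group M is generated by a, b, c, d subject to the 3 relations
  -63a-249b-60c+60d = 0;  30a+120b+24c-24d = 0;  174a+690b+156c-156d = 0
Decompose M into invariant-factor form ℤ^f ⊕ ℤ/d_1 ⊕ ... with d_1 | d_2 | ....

rank_ℚ(R)=3; free=4−3=1
SNF(R) diag = [3, 6, 12] → torsion [3, 6, 12]

Answer: M ≅ ℤ^1 ⊕ ℤ/3 ⊕ ℤ/6 ⊕ ℤ/12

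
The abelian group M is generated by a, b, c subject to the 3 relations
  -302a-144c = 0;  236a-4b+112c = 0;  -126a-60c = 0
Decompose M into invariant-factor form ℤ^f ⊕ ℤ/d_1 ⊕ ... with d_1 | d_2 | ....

Answer: M ≅ ℤ/2 ⊕ ℤ/4 ⊕ ℤ/12

Derivation:
rank_ℚ(R)=3; free=3−3=0
SNF(R) diag = [2, 4, 12] → torsion [2, 4, 12]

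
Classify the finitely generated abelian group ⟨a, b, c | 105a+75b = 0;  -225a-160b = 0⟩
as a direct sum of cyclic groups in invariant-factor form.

Answer: M ≅ ℤ^1 ⊕ ℤ/5 ⊕ ℤ/15

Derivation:
rank_ℚ(R)=2; free=3−2=1
SNF(R) diag = [5, 15] → torsion [5, 15]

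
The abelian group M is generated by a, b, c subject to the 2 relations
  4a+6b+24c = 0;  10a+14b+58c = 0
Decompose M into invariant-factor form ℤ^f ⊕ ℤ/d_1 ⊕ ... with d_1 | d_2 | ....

Answer: M ≅ ℤ^1 ⊕ ℤ/2 ⊕ ℤ/2

Derivation:
rank_ℚ(R)=2; free=3−2=1
SNF(R) diag = [2, 2] → torsion [2, 2]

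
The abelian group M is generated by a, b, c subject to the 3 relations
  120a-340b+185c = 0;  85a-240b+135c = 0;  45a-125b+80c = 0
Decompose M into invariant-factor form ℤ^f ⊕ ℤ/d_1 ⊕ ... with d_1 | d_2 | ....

Answer: M ≅ ℤ/5 ⊕ ℤ/5 ⊕ ℤ/5

Derivation:
rank_ℚ(R)=3; free=3−3=0
SNF(R) diag = [5, 5, 5] → torsion [5, 5, 5]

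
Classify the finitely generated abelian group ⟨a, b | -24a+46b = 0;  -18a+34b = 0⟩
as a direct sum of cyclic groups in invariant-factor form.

rank_ℚ(R)=2; free=2−2=0
SNF(R) diag = [2, 6] → torsion [2, 6]

Answer: M ≅ ℤ/2 ⊕ ℤ/6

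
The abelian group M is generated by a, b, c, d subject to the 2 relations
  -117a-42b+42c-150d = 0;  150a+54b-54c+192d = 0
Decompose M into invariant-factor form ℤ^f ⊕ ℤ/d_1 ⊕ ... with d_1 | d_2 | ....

Answer: M ≅ ℤ^2 ⊕ ℤ/3 ⊕ ℤ/6

Derivation:
rank_ℚ(R)=2; free=4−2=2
SNF(R) diag = [3, 6] → torsion [3, 6]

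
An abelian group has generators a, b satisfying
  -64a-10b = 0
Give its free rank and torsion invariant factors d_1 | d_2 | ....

Answer: M ≅ ℤ^1 ⊕ ℤ/2

Derivation:
rank_ℚ(R)=1; free=2−1=1
SNF(R) diag = [2] → torsion [2]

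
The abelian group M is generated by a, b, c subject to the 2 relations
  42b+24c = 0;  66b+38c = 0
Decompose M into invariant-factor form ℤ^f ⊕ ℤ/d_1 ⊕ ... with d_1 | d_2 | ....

rank_ℚ(R)=2; free=3−2=1
SNF(R) diag = [2, 6] → torsion [2, 6]

Answer: M ≅ ℤ^1 ⊕ ℤ/2 ⊕ ℤ/6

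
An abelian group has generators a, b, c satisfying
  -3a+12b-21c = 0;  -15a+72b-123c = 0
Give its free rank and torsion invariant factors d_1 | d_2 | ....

Answer: M ≅ ℤ^1 ⊕ ℤ/3 ⊕ ℤ/6

Derivation:
rank_ℚ(R)=2; free=3−2=1
SNF(R) diag = [3, 6] → torsion [3, 6]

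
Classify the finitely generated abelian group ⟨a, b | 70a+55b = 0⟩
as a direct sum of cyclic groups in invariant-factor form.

rank_ℚ(R)=1; free=2−1=1
SNF(R) diag = [5] → torsion [5]

Answer: M ≅ ℤ^1 ⊕ ℤ/5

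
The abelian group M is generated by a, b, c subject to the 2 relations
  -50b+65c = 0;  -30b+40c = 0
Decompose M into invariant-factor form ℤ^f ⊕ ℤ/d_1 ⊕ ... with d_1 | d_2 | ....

Answer: M ≅ ℤ^1 ⊕ ℤ/5 ⊕ ℤ/10

Derivation:
rank_ℚ(R)=2; free=3−2=1
SNF(R) diag = [5, 10] → torsion [5, 10]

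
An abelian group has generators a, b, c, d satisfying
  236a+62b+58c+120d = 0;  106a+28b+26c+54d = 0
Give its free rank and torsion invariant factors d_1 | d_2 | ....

Answer: M ≅ ℤ^2 ⊕ ℤ/2 ⊕ ℤ/6

Derivation:
rank_ℚ(R)=2; free=4−2=2
SNF(R) diag = [2, 6] → torsion [2, 6]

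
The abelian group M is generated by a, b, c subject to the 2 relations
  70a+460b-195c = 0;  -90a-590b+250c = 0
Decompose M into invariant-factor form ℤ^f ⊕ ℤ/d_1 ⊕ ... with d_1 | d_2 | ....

rank_ℚ(R)=2; free=3−2=1
SNF(R) diag = [5, 10] → torsion [5, 10]

Answer: M ≅ ℤ^1 ⊕ ℤ/5 ⊕ ℤ/10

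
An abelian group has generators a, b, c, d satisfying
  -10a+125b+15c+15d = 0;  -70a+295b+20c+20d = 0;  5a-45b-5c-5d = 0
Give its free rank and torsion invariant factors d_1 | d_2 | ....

rank_ℚ(R)=3; free=4−3=1
SNF(R) diag = [5, 5, 15] → torsion [5, 5, 15]

Answer: M ≅ ℤ^1 ⊕ ℤ/5 ⊕ ℤ/5 ⊕ ℤ/15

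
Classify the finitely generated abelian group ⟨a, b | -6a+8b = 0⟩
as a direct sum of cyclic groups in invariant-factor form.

rank_ℚ(R)=1; free=2−1=1
SNF(R) diag = [2] → torsion [2]

Answer: M ≅ ℤ^1 ⊕ ℤ/2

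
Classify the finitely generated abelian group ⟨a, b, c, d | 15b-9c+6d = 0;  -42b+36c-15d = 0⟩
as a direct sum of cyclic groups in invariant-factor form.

rank_ℚ(R)=2; free=4−2=2
SNF(R) diag = [3, 9] → torsion [3, 9]

Answer: M ≅ ℤ^2 ⊕ ℤ/3 ⊕ ℤ/9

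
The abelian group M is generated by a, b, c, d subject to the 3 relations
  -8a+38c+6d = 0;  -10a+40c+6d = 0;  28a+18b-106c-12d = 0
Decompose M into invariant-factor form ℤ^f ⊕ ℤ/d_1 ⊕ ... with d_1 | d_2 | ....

Answer: M ≅ ℤ^1 ⊕ ℤ/2 ⊕ ℤ/6 ⊕ ℤ/18

Derivation:
rank_ℚ(R)=3; free=4−3=1
SNF(R) diag = [2, 6, 18] → torsion [2, 6, 18]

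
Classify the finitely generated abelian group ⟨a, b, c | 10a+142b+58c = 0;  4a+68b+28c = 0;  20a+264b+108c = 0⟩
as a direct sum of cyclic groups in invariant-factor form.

Answer: M ≅ ℤ/2 ⊕ ℤ/4 ⊕ ℤ/8

Derivation:
rank_ℚ(R)=3; free=3−3=0
SNF(R) diag = [2, 4, 8] → torsion [2, 4, 8]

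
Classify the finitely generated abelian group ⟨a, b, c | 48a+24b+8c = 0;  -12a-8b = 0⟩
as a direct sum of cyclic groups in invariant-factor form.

Answer: M ≅ ℤ^1 ⊕ ℤ/4 ⊕ ℤ/8

Derivation:
rank_ℚ(R)=2; free=3−2=1
SNF(R) diag = [4, 8] → torsion [4, 8]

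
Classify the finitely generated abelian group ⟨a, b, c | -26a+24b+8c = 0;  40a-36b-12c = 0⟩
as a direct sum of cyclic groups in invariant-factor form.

rank_ℚ(R)=2; free=3−2=1
SNF(R) diag = [2, 4] → torsion [2, 4]

Answer: M ≅ ℤ^1 ⊕ ℤ/2 ⊕ ℤ/4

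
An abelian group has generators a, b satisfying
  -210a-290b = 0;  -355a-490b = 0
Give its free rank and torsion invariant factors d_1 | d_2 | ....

Answer: M ≅ ℤ/5 ⊕ ℤ/10

Derivation:
rank_ℚ(R)=2; free=2−2=0
SNF(R) diag = [5, 10] → torsion [5, 10]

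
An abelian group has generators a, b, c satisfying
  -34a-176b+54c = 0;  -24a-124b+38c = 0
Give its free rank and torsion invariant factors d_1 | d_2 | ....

Answer: M ≅ ℤ^1 ⊕ ℤ/2 ⊕ ℤ/2

Derivation:
rank_ℚ(R)=2; free=3−2=1
SNF(R) diag = [2, 2] → torsion [2, 2]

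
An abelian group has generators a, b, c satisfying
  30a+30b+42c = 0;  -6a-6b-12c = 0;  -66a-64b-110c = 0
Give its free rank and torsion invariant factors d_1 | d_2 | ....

Answer: M ≅ ℤ/2 ⊕ ℤ/6 ⊕ ℤ/18

Derivation:
rank_ℚ(R)=3; free=3−3=0
SNF(R) diag = [2, 6, 18] → torsion [2, 6, 18]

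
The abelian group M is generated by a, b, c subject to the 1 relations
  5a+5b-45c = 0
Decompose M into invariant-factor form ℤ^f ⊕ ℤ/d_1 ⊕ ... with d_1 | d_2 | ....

Answer: M ≅ ℤ^2 ⊕ ℤ/5

Derivation:
rank_ℚ(R)=1; free=3−1=2
SNF(R) diag = [5] → torsion [5]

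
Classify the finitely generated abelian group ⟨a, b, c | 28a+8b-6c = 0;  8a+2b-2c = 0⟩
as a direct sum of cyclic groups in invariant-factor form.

Answer: M ≅ ℤ^1 ⊕ ℤ/2 ⊕ ℤ/2

Derivation:
rank_ℚ(R)=2; free=3−2=1
SNF(R) diag = [2, 2] → torsion [2, 2]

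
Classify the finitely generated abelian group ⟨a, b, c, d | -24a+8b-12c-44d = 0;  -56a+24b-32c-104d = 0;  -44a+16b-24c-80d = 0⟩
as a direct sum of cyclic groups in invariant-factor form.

Answer: M ≅ ℤ^1 ⊕ ℤ/4 ⊕ ℤ/4 ⊕ ℤ/8

Derivation:
rank_ℚ(R)=3; free=4−3=1
SNF(R) diag = [4, 4, 8] → torsion [4, 4, 8]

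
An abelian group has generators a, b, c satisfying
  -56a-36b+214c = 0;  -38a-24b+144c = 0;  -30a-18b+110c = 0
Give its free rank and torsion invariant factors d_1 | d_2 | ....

Answer: M ≅ ℤ/2 ⊕ ℤ/2 ⊕ ℤ/6

Derivation:
rank_ℚ(R)=3; free=3−3=0
SNF(R) diag = [2, 2, 6] → torsion [2, 2, 6]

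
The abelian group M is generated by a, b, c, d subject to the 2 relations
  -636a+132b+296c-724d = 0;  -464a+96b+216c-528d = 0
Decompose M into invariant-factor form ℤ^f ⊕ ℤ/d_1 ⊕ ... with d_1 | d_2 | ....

Answer: M ≅ ℤ^2 ⊕ ℤ/4 ⊕ ℤ/8

Derivation:
rank_ℚ(R)=2; free=4−2=2
SNF(R) diag = [4, 8] → torsion [4, 8]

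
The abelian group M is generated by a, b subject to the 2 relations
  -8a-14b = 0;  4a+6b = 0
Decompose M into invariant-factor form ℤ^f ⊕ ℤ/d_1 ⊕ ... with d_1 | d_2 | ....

rank_ℚ(R)=2; free=2−2=0
SNF(R) diag = [2, 4] → torsion [2, 4]

Answer: M ≅ ℤ/2 ⊕ ℤ/4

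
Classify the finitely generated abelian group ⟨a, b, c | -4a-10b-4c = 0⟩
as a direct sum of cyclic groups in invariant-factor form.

rank_ℚ(R)=1; free=3−1=2
SNF(R) diag = [2] → torsion [2]

Answer: M ≅ ℤ^2 ⊕ ℤ/2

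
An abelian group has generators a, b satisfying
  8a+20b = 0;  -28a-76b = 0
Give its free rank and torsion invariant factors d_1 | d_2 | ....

rank_ℚ(R)=2; free=2−2=0
SNF(R) diag = [4, 12] → torsion [4, 12]

Answer: M ≅ ℤ/4 ⊕ ℤ/12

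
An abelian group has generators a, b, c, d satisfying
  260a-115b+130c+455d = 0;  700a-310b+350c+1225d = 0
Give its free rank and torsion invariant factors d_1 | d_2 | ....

Answer: M ≅ ℤ^2 ⊕ ℤ/5 ⊕ ℤ/5

Derivation:
rank_ℚ(R)=2; free=4−2=2
SNF(R) diag = [5, 5] → torsion [5, 5]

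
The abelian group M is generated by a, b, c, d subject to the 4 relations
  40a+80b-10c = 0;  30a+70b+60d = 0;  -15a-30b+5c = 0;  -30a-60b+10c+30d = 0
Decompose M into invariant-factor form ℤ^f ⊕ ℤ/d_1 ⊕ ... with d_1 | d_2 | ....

Answer: M ≅ ℤ/5 ⊕ ℤ/10 ⊕ ℤ/10 ⊕ ℤ/30

Derivation:
rank_ℚ(R)=4; free=4−4=0
SNF(R) diag = [5, 10, 10, 30] → torsion [5, 10, 10, 30]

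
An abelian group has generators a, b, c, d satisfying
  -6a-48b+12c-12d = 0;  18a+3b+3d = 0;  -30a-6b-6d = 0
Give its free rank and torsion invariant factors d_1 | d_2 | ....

rank_ℚ(R)=3; free=4−3=1
SNF(R) diag = [3, 6, 12] → torsion [3, 6, 12]

Answer: M ≅ ℤ^1 ⊕ ℤ/3 ⊕ ℤ/6 ⊕ ℤ/12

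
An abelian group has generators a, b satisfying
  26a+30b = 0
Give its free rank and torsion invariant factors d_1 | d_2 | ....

Answer: M ≅ ℤ^1 ⊕ ℤ/2

Derivation:
rank_ℚ(R)=1; free=2−1=1
SNF(R) diag = [2] → torsion [2]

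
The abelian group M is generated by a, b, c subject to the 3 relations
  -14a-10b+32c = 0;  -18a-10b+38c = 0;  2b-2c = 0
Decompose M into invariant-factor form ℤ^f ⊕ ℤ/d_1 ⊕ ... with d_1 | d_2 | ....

Answer: M ≅ ℤ/2 ⊕ ℤ/2 ⊕ ℤ/2

Derivation:
rank_ℚ(R)=3; free=3−3=0
SNF(R) diag = [2, 2, 2] → torsion [2, 2, 2]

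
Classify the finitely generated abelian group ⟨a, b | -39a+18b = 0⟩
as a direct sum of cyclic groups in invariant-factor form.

Answer: M ≅ ℤ^1 ⊕ ℤ/3

Derivation:
rank_ℚ(R)=1; free=2−1=1
SNF(R) diag = [3] → torsion [3]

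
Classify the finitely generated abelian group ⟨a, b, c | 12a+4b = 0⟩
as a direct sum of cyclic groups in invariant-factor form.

Answer: M ≅ ℤ^2 ⊕ ℤ/4

Derivation:
rank_ℚ(R)=1; free=3−1=2
SNF(R) diag = [4] → torsion [4]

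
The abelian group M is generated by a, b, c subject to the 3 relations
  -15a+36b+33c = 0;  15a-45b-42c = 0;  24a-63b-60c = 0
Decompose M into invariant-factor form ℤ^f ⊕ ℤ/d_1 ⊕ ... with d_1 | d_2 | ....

rank_ℚ(R)=3; free=3−3=0
SNF(R) diag = [3, 9, 9] → torsion [3, 9, 9]

Answer: M ≅ ℤ/3 ⊕ ℤ/9 ⊕ ℤ/9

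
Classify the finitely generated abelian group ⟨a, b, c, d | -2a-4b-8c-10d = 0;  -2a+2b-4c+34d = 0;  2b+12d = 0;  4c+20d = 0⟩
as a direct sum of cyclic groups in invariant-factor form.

rank_ℚ(R)=4; free=4−4=0
SNF(R) diag = [2, 2, 4, 12] → torsion [2, 2, 4, 12]

Answer: M ≅ ℤ/2 ⊕ ℤ/2 ⊕ ℤ/4 ⊕ ℤ/12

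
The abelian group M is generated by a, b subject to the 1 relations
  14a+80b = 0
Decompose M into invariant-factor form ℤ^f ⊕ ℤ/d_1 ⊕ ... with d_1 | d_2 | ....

Answer: M ≅ ℤ^1 ⊕ ℤ/2

Derivation:
rank_ℚ(R)=1; free=2−1=1
SNF(R) diag = [2] → torsion [2]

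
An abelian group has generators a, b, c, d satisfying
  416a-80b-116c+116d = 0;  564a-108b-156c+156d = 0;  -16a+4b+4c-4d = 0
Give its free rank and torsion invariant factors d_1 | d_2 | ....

rank_ℚ(R)=3; free=4−3=1
SNF(R) diag = [4, 12, 12] → torsion [4, 12, 12]

Answer: M ≅ ℤ^1 ⊕ ℤ/4 ⊕ ℤ/12 ⊕ ℤ/12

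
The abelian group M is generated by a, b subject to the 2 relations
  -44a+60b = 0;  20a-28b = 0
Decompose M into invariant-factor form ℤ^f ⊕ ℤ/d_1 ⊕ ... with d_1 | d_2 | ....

rank_ℚ(R)=2; free=2−2=0
SNF(R) diag = [4, 8] → torsion [4, 8]

Answer: M ≅ ℤ/4 ⊕ ℤ/8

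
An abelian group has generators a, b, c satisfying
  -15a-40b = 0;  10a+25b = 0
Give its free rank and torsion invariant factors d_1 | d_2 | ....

rank_ℚ(R)=2; free=3−2=1
SNF(R) diag = [5, 5] → torsion [5, 5]

Answer: M ≅ ℤ^1 ⊕ ℤ/5 ⊕ ℤ/5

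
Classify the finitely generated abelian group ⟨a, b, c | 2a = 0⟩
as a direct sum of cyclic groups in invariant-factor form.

Answer: M ≅ ℤ^2 ⊕ ℤ/2

Derivation:
rank_ℚ(R)=1; free=3−1=2
SNF(R) diag = [2] → torsion [2]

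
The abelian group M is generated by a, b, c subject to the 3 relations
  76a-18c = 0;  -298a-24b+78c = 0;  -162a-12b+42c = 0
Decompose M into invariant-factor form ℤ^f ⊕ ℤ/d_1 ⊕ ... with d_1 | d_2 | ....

rank_ℚ(R)=3; free=3−3=0
SNF(R) diag = [2, 6, 12] → torsion [2, 6, 12]

Answer: M ≅ ℤ/2 ⊕ ℤ/6 ⊕ ℤ/12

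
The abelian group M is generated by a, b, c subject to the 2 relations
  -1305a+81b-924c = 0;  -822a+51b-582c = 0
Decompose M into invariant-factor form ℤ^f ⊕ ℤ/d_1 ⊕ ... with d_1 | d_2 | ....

Answer: M ≅ ℤ^1 ⊕ ℤ/3 ⊕ ℤ/3

Derivation:
rank_ℚ(R)=2; free=3−2=1
SNF(R) diag = [3, 3] → torsion [3, 3]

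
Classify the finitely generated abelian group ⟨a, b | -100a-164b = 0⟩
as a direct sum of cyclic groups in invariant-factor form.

rank_ℚ(R)=1; free=2−1=1
SNF(R) diag = [4] → torsion [4]

Answer: M ≅ ℤ^1 ⊕ ℤ/4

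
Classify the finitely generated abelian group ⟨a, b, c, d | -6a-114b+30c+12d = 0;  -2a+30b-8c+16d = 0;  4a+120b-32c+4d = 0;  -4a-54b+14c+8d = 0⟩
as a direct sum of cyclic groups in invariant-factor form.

rank_ℚ(R)=4; free=4−4=0
SNF(R) diag = [2, 6, 6, 12] → torsion [2, 6, 6, 12]

Answer: M ≅ ℤ/2 ⊕ ℤ/6 ⊕ ℤ/6 ⊕ ℤ/12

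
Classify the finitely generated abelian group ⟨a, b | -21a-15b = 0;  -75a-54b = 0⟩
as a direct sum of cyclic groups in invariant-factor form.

rank_ℚ(R)=2; free=2−2=0
SNF(R) diag = [3, 3] → torsion [3, 3]

Answer: M ≅ ℤ/3 ⊕ ℤ/3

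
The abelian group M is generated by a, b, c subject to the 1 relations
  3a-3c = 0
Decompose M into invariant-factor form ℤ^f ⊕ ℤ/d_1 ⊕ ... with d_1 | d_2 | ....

Answer: M ≅ ℤ^2 ⊕ ℤ/3

Derivation:
rank_ℚ(R)=1; free=3−1=2
SNF(R) diag = [3] → torsion [3]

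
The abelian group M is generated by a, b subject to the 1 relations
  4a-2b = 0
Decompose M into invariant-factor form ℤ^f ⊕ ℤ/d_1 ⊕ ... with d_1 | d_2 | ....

rank_ℚ(R)=1; free=2−1=1
SNF(R) diag = [2] → torsion [2]

Answer: M ≅ ℤ^1 ⊕ ℤ/2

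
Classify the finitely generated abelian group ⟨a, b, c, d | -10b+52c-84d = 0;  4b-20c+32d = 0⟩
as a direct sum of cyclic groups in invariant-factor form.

rank_ℚ(R)=2; free=4−2=2
SNF(R) diag = [2, 4] → torsion [2, 4]

Answer: M ≅ ℤ^2 ⊕ ℤ/2 ⊕ ℤ/4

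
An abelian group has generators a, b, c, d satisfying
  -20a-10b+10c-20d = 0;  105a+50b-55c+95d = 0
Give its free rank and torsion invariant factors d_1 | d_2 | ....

Answer: M ≅ ℤ^2 ⊕ ℤ/5 ⊕ ℤ/10

Derivation:
rank_ℚ(R)=2; free=4−2=2
SNF(R) diag = [5, 10] → torsion [5, 10]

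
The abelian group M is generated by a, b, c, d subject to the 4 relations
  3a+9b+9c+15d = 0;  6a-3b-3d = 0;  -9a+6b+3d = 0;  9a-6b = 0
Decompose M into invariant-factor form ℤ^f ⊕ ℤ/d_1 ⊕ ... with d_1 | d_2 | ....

Answer: M ≅ ℤ/3 ⊕ ℤ/3 ⊕ ℤ/3 ⊕ ℤ/9

Derivation:
rank_ℚ(R)=4; free=4−4=0
SNF(R) diag = [3, 3, 3, 9] → torsion [3, 3, 3, 9]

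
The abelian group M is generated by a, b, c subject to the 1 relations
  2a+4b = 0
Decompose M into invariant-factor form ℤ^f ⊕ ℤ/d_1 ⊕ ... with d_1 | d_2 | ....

Answer: M ≅ ℤ^2 ⊕ ℤ/2

Derivation:
rank_ℚ(R)=1; free=3−1=2
SNF(R) diag = [2] → torsion [2]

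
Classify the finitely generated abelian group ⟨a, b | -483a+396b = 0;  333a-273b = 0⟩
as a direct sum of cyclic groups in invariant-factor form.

Answer: M ≅ ℤ/3 ⊕ ℤ/3

Derivation:
rank_ℚ(R)=2; free=2−2=0
SNF(R) diag = [3, 3] → torsion [3, 3]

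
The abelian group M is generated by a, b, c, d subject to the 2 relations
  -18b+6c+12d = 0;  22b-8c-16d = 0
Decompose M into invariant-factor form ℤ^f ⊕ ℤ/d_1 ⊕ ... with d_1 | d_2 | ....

Answer: M ≅ ℤ^2 ⊕ ℤ/2 ⊕ ℤ/6

Derivation:
rank_ℚ(R)=2; free=4−2=2
SNF(R) diag = [2, 6] → torsion [2, 6]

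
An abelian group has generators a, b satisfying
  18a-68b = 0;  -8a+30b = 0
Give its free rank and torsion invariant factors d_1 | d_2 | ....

rank_ℚ(R)=2; free=2−2=0
SNF(R) diag = [2, 2] → torsion [2, 2]

Answer: M ≅ ℤ/2 ⊕ ℤ/2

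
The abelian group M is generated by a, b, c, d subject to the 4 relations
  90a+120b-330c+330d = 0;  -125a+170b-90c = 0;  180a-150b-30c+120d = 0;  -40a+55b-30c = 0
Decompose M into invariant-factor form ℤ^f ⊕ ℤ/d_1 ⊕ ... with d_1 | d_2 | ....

rank_ℚ(R)=4; free=4−4=0
SNF(R) diag = [5, 15, 30, 30] → torsion [5, 15, 30, 30]

Answer: M ≅ ℤ/5 ⊕ ℤ/15 ⊕ ℤ/30 ⊕ ℤ/30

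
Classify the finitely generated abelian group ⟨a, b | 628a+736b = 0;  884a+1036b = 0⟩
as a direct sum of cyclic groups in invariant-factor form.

rank_ℚ(R)=2; free=2−2=0
SNF(R) diag = [4, 4] → torsion [4, 4]

Answer: M ≅ ℤ/4 ⊕ ℤ/4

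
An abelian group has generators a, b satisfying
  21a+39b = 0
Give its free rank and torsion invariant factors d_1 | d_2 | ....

Answer: M ≅ ℤ^1 ⊕ ℤ/3

Derivation:
rank_ℚ(R)=1; free=2−1=1
SNF(R) diag = [3] → torsion [3]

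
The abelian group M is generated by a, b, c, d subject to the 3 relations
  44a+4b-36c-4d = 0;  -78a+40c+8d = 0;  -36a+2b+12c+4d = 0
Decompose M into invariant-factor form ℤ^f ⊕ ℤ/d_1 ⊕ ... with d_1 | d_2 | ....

Answer: M ≅ ℤ^1 ⊕ ℤ/2 ⊕ ℤ/2 ⊕ ℤ/4

Derivation:
rank_ℚ(R)=3; free=4−3=1
SNF(R) diag = [2, 2, 4] → torsion [2, 2, 4]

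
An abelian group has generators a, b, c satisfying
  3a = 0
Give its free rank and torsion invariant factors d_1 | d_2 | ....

Answer: M ≅ ℤ^2 ⊕ ℤ/3

Derivation:
rank_ℚ(R)=1; free=3−1=2
SNF(R) diag = [3] → torsion [3]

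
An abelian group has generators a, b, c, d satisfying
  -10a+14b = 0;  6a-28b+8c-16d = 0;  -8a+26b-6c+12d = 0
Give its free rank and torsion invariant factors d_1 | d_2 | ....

Answer: M ≅ ℤ^1 ⊕ ℤ/2 ⊕ ℤ/2 ⊕ ℤ/2

Derivation:
rank_ℚ(R)=3; free=4−3=1
SNF(R) diag = [2, 2, 2] → torsion [2, 2, 2]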